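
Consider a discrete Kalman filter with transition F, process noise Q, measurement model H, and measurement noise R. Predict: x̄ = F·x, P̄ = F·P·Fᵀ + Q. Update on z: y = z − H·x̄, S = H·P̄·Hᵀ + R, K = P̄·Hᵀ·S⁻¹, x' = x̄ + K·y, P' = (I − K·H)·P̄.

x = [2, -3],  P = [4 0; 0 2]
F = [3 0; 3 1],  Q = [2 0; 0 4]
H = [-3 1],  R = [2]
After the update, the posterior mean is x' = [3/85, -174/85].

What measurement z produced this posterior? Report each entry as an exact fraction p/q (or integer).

x̄ = F·x = [6, 3]
P̄ = F·P·Fᵀ + Q = [38 36; 36 42]
S = H·P̄·Hᵀ + R = [170]
K = P̄·Hᵀ·S⁻¹ = [-39/85; -33/85]
x' − x̄ = [-507/85, -429/85] = K·y
y = (KᵀK)⁻¹·Kᵀ·(x' − x̄) = [13]
z = y + H·x̄ = [13] + [-15] = [-2]

z = [-2]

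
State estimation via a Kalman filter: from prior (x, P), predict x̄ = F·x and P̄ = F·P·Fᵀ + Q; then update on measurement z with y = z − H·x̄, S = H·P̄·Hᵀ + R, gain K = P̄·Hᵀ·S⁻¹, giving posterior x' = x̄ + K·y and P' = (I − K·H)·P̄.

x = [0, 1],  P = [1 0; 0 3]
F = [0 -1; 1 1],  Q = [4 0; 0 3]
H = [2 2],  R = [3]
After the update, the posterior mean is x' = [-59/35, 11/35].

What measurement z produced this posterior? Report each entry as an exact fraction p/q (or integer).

z = [-3]

x̄ = F·x = [-1, 1]
P̄ = F·P·Fᵀ + Q = [7 -3; -3 7]
S = H·P̄·Hᵀ + R = [35]
K = P̄·Hᵀ·S⁻¹ = [8/35; 8/35]
x' − x̄ = [-24/35, -24/35] = K·y
y = (KᵀK)⁻¹·Kᵀ·(x' − x̄) = [-3]
z = y + H·x̄ = [-3] + [0] = [-3]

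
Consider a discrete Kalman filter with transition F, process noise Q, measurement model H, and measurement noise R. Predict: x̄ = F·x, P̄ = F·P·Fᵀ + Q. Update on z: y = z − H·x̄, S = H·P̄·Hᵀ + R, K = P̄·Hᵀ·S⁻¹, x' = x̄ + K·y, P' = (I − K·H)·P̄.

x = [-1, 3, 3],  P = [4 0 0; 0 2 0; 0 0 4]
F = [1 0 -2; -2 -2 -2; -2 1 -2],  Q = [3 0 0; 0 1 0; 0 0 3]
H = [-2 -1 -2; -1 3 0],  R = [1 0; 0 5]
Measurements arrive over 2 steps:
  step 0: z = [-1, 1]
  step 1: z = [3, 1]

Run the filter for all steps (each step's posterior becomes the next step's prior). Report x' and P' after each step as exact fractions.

step 0: x' = [-159452/32883, -14896/10961, 197743/32883], P' = [595997/98649 56033/32883 -667966/98649; 56033/32883 11032/10961 -71164/32883; -667966/98649 -71164/32883 785081/98649]
step 1: x' = [-2843425900/1639246187, -504413816/1639246187, 539354955/1639246187], P' = [4538643380/1639246187 959814990/1639246187 -4764635443/1639246187; 959814990/1639246187 943020705/1639246187 -1362041041/1639246187; -4764635443/1639246187 -1362041041/1639246187 5563539139/1639246187]

step 0: x̄ = F·x = [-7, -10, -1]
step 0: P̄ = F·P·Fᵀ + Q = [23 8 8; 8 41 28; 8 28 37]
step 0: y = z − H·x̄ = [-27, 24]
step 0: S = H·P̄·Hᵀ + R = [490 -269; -269 349]
step 0: K = P̄·Hᵀ·S⁻¹ = [-24161/98649 -18340/98649; -2834/32883 8651/32883; -20738/98649 5498/98649]
step 0: x' = x̄ + K·y = [-159452/32883, -14896/10961, 197743/32883]
step 0: P' = (I − K·H)·P̄ = [595997/98649 56033/32883 -667966/98649; 56033/32883 11032/10961 -71164/32883; -667966/98649 -71164/32883 785081/98649]
step 1: x̄ = F·x = [-554938/32883, 12794/32883, -121270/32883]
step 1: P̄ = F·P·Fᵀ + Q = [6704132/98649 -577768/98649 1207481/98649; -577768/98649 313241/98649 -108778/98649; 1207481/98649 -108778/98649 757391/98649]
step 1: y = z − H·x̄ = [-1240973/32883, -560437/32883]
step 1: S = H·P̄·Hᵀ + R = [37171646/98649 18425011/98649; 18425011/98649 13483154/98649]
step 1: K = P̄·Hᵀ·S⁻¹ = [-507830864/1639246187 -331839682/1639246187; -138568603/1639246187 373849425/1639246187; -235766351/1639246187 135702464/1639246187]
step 1: x' = x̄ + K·y = [-2843425900/1639246187, -504413816/1639246187, 539354955/1639246187]
step 1: P' = (I − K·H)·P̄ = [4538643380/1639246187 959814990/1639246187 -4764635443/1639246187; 959814990/1639246187 943020705/1639246187 -1362041041/1639246187; -4764635443/1639246187 -1362041041/1639246187 5563539139/1639246187]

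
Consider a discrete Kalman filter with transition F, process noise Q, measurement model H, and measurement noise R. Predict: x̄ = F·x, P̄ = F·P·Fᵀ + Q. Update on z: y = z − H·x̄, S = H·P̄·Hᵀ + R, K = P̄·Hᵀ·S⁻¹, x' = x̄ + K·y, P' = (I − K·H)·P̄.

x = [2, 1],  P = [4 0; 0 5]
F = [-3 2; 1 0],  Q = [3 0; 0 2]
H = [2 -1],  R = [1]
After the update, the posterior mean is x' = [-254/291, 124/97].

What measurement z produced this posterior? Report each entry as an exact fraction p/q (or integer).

z = [-3]

x̄ = F·x = [-4, 2]
P̄ = F·P·Fᵀ + Q = [59 -12; -12 6]
S = H·P̄·Hᵀ + R = [291]
K = P̄·Hᵀ·S⁻¹ = [130/291; -10/97]
x' − x̄ = [910/291, -70/97] = K·y
y = (KᵀK)⁻¹·Kᵀ·(x' − x̄) = [7]
z = y + H·x̄ = [7] + [-10] = [-3]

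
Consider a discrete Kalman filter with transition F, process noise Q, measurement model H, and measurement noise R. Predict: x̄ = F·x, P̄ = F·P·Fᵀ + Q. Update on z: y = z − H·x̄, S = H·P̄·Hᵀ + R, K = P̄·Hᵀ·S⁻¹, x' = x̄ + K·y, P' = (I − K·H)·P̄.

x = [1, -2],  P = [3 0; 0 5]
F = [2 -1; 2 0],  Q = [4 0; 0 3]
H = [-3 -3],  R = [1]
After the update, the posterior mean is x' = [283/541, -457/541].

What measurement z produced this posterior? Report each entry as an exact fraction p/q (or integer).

z = [1]

x̄ = F·x = [4, 2]
P̄ = F·P·Fᵀ + Q = [21 12; 12 15]
S = H·P̄·Hᵀ + R = [541]
K = P̄·Hᵀ·S⁻¹ = [-99/541; -81/541]
x' − x̄ = [-1881/541, -1539/541] = K·y
y = (KᵀK)⁻¹·Kᵀ·(x' − x̄) = [19]
z = y + H·x̄ = [19] + [-18] = [1]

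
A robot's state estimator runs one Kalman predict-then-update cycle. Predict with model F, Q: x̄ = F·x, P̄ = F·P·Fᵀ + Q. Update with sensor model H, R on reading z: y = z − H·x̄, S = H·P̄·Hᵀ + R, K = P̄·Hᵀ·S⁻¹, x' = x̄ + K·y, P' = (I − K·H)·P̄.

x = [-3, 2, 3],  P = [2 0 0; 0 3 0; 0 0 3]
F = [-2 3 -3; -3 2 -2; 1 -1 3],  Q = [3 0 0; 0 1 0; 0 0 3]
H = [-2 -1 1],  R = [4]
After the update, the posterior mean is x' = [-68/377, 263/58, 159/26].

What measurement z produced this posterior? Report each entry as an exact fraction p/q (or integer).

x̄ = F·x = [3, 7, 4]
P̄ = F·P·Fᵀ + Q = [65 48 -40; 48 43 -30; -40 -30 35]
S = H·P̄·Hᵀ + R = [754]
K = P̄·Hᵀ·S⁻¹ = [-109/377; -13/58; 5/26]
x' − x̄ = [-1199/377, -143/58, 55/26] = K·y
y = (KᵀK)⁻¹·Kᵀ·(x' − x̄) = [11]
z = y + H·x̄ = [11] + [-9] = [2]

z = [2]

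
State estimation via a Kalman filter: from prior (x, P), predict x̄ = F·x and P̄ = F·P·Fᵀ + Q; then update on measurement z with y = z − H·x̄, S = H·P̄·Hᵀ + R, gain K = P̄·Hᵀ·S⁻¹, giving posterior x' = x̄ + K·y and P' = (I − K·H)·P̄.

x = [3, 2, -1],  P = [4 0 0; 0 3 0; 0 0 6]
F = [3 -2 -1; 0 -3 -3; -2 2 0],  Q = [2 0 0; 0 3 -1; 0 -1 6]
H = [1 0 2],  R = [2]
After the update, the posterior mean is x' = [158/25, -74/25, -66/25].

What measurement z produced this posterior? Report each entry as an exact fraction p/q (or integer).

x̄ = F·x = [6, -3, -2]
P̄ = F·P·Fᵀ + Q = [56 36 -36; 36 84 -19; -36 -19 34]
S = H·P̄·Hᵀ + R = [50]
K = P̄·Hᵀ·S⁻¹ = [-8/25; -1/25; 16/25]
x' − x̄ = [8/25, 1/25, -16/25] = K·y
y = (KᵀK)⁻¹·Kᵀ·(x' − x̄) = [-1]
z = y + H·x̄ = [-1] + [2] = [1]

z = [1]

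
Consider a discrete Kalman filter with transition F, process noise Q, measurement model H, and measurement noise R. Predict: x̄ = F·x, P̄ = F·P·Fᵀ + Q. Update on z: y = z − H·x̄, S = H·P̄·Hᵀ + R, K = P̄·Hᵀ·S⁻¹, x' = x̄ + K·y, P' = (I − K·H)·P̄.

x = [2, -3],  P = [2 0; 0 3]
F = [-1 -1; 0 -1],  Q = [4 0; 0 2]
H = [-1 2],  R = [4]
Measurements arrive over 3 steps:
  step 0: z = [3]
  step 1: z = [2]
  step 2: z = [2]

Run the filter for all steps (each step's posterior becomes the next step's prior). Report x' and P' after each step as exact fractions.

step 0: x̄ = F·x = [1, 3]
step 0: P̄ = F·P·Fᵀ + Q = [9 3; 3 5]
step 0: y = z − H·x̄ = [-2]
step 0: S = H·P̄·Hᵀ + R = [21]
step 0: K = P̄·Hᵀ·S⁻¹ = [-1/7; 1/3]
step 0: x' = x̄ + K·y = [9/7, 7/3]
step 0: P' = (I − K·H)·P̄ = [60/7 4; 4 8/3]
step 1: x̄ = F·x = [-76/21, -7/3]
step 1: P̄ = F·P·Fᵀ + Q = [488/21 20/3; 20/3 14/3]
step 1: y = z − H·x̄ = [64/21]
step 1: S = H·P̄·Hᵀ + R = [404/21]
step 1: K = P̄·Hᵀ·S⁻¹ = [-52/101; 14/101]
step 1: x' = x̄ + K·y = [-524/101, -193/101]
step 1: P' = (I − K·H)·P̄ = [1832/101 812/101; 812/101 434/101]
step 2: x̄ = F·x = [717/101, 193/101]
step 2: P̄ = F·P·Fᵀ + Q = [4294/101 1246/101; 1246/101 636/101]
step 2: y = z − H·x̄ = [533/101]
step 2: S = H·P̄·Hᵀ + R = [2258/101]
step 2: K = P̄·Hᵀ·S⁻¹ = [-901/1129; 13/1129]
step 2: x' = x̄ + K·y = [3260/1129, 2226/1129]
step 2: P' = (I − K·H)·P̄ = [31924/1129 14160/1129; 14160/1129 7106/1129]

step 0: x' = [9/7, 7/3], P' = [60/7 4; 4 8/3]
step 1: x' = [-524/101, -193/101], P' = [1832/101 812/101; 812/101 434/101]
step 2: x' = [3260/1129, 2226/1129], P' = [31924/1129 14160/1129; 14160/1129 7106/1129]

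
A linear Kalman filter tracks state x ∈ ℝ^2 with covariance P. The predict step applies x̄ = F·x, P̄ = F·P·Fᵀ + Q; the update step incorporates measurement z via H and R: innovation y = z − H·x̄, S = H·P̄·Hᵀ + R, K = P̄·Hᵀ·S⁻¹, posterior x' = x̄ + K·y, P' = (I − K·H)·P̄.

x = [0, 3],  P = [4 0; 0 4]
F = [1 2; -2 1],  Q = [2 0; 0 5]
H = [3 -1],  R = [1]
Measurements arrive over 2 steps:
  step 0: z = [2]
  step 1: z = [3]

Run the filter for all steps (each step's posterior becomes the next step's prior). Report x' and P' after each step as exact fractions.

step 0: x' = [243/112, 997/224], P' = [143/56 825/112; 825/112 4975/224]
step 1: x' = [139042/226551, -269270/226551], P' = [180196/226551 461884/226551; 461884/226551 1375867/226551]

step 0: x̄ = F·x = [6, 3]
step 0: P̄ = F·P·Fᵀ + Q = [22 0; 0 25]
step 0: y = z − H·x̄ = [-13]
step 0: S = H·P̄·Hᵀ + R = [224]
step 0: K = P̄·Hᵀ·S⁻¹ = [33/112; -25/224]
step 0: x' = x̄ + K·y = [243/112, 997/224]
step 0: P' = (I − K·H)·P̄ = [143/56 825/112; 825/112 4975/224]
step 1: x̄ = F·x = [155/14, 25/224]
step 1: P̄ = F·P·Fᵀ + Q = [860/7 241/14; 241/14 1783/224]
step 1: y = z − H·x̄ = [-6743/224]
step 1: S = H·P̄·Hᵀ + R = [226551/224]
step 1: K = P̄·Hᵀ·S⁻¹ = [78704/226551; 9785/226551]
step 1: x' = x̄ + K·y = [139042/226551, -269270/226551]
step 1: P' = (I − K·H)·P̄ = [180196/226551 461884/226551; 461884/226551 1375867/226551]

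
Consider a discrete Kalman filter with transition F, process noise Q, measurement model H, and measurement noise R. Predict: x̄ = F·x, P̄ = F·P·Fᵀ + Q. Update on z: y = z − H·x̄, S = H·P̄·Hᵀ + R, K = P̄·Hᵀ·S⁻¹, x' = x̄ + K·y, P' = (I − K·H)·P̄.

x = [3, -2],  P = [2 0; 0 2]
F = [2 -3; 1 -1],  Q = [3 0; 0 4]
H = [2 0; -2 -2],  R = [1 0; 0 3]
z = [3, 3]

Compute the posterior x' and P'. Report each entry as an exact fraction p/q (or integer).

x̄ = F·x = [12, 5]
P̄ = F·P·Fᵀ + Q = [29 10; 10 8]
y = z − H·x̄ = [-21, 37]
S = H·P̄·Hᵀ + R = [117 -156; -156 231]
K = P̄·Hᵀ·S⁻¹ = [410/897 -2/69; -332/897 -28/69]
x' = x̄ + K·y = [1192/897, -2011/897]
P' = (I − K·H)·P̄ = [205/897 -166/897; -166/897 712/897]

x' = [1192/897, -2011/897]
P' = [205/897 -166/897; -166/897 712/897]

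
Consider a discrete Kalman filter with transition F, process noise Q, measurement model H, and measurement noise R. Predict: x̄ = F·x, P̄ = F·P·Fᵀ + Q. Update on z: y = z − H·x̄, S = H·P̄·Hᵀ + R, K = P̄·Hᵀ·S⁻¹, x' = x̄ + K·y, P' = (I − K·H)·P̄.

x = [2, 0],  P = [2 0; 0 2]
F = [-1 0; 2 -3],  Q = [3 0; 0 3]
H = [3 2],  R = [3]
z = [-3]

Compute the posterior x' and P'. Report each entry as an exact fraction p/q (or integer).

x' = [-267/116, 117/58]
P' = [531/116 -393/58; -393/58 312/29]

x̄ = F·x = [-2, 4]
P̄ = F·P·Fᵀ + Q = [5 -4; -4 29]
y = z − H·x̄ = [-5]
S = H·P̄·Hᵀ + R = [116]
K = P̄·Hᵀ·S⁻¹ = [7/116; 23/58]
x' = x̄ + K·y = [-267/116, 117/58]
P' = (I − K·H)·P̄ = [531/116 -393/58; -393/58 312/29]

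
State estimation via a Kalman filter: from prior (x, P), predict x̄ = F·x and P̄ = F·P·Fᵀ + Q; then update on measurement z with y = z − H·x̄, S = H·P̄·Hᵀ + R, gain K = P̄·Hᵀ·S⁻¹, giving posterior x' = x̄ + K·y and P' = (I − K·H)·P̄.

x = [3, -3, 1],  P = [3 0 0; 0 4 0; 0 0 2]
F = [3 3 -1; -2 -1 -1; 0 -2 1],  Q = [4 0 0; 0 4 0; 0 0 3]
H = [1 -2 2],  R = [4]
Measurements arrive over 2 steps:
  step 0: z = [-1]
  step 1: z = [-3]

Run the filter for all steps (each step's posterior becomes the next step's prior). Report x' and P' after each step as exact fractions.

step 0: x̄ = F·x = [-1, -4, 7]
step 0: P̄ = F·P·Fᵀ + Q = [69 -28 -26; -28 22 6; -26 6 21]
step 0: y = z − H·x̄ = [-22]
step 0: S = H·P̄·Hᵀ + R = [205]
step 0: K = P̄·Hᵀ·S⁻¹ = [73/205; -12/41; 4/205]
step 0: x' = x̄ + K·y = [-1811/205, 100/41, 1347/205]
step 0: P' = (I − K·H)·P̄ = [8816/205 -272/41 -5622/205; -272/41 182/41 294/41; -5622/205 294/41 4289/205]
step 1: x̄ = F·x = [-1056/41, 355/41, 347/205]
step 1: P̄ = F·P·Fᵀ + Q = [18615/41 -7283/41 -2221/41; -7283/41 3259/41 961/41; -2221/41 961/41 2664/205]
step 1: y = z − H·x̄ = [7521/205]
step 1: S = H·P̄·Hᵀ + R = [232531/205]
step 1: K = P̄·Hᵀ·S⁻¹ = [143695/232531; -59395/232531; -15387/232531]
step 1: x' = x̄ + K·y = [-717237/232531, -165694/232531, -170914/232531]
step 1: P' = (I − K·H)·P̄ = [4851560/232531 327552/232531 -1810838/232531; 327552/232531 1274764/232531 992198/232531; -1810838/232531 992198/232531 1866843/232531]

step 0: x' = [-1811/205, 100/41, 1347/205], P' = [8816/205 -272/41 -5622/205; -272/41 182/41 294/41; -5622/205 294/41 4289/205]
step 1: x' = [-717237/232531, -165694/232531, -170914/232531], P' = [4851560/232531 327552/232531 -1810838/232531; 327552/232531 1274764/232531 992198/232531; -1810838/232531 992198/232531 1866843/232531]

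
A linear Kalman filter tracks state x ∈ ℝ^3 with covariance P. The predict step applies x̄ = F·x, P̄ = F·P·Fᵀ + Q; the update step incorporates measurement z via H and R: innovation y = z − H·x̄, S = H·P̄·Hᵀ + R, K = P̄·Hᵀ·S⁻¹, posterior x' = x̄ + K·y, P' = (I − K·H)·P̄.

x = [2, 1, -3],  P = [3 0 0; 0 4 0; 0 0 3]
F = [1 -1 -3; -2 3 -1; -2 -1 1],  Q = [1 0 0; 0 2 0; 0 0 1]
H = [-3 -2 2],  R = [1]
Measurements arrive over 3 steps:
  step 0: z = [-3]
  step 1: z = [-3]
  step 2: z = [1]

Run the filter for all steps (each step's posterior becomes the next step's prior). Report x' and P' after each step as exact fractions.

step 0: x' = [1437/656, -2683/656, -1535/656], P' = [11079/656 -15169/656 1395/656; -15169/656 27543/656 4747/656; 1395/656 4747/656 6879/656]
step 1: x' = [9141368/784279, -14976161/784279, -2444969/784279], P' = [167461755/784279 -268579896/784279 -17434888/784279; -268579896/784279 432321711/784279 29313313/784279; -17434888/784279 29313313/784279 3146896/784279]
step 2: x' = [61336195959/2356071826, -104683888675/2356071826, -11494114911/2356071826], P' = [456947990619/2356071826 -740923122555/2356071826 -54627956431/2356071826; -740923122555/2356071826 1206000495811/2356071826 92564865179/2356071826; -54627956431/2356071826 92564865179/2356071826 10470575913/2356071826]

step 0: x̄ = F·x = [10, 2, -8]
step 0: P̄ = F·P·Fᵀ + Q = [35 -9 -11; -9 53 -3; -11 -3 20]
step 0: y = z − H·x̄ = [47]
step 0: S = H·P̄·Hᵀ + R = [656]
step 0: K = P̄·Hᵀ·S⁻¹ = [-109/656; -85/656; 79/656]
step 0: x' = x̄ + K·y = [1437/656, -2683/656, -1535/656]
step 0: P' = (I − K·H)·P̄ = [11079/656 -15169/656 1395/656; -15169/656 27543/656 4747/656; 1395/656 4747/656 6879/656]
step 1: x̄ = F·x = [8725/656, -2347/164, -863/328]
step 1: P̄ = F·P·Fᵀ + Q = [151639/656 -47749/164 -5581/328; -47749/164 28720/41 4309/82; -5581/328 4309/82 911/164]
step 1: y = z − H·x̄ = [8883/656]
step 1: S = H·P̄·Hᵀ + R = [784279/656]
step 1: K = P̄·Hᵀ·S⁻¹ = [-95249/784279; -277108/784279; -28170/784279]
step 1: x' = x̄ + K·y = [9141368/784279, -14976161/784279, -2444969/784279]
step 1: P' = (I − K·H)·P̄ = [167461755/784279 -268579896/784279 -17434888/784279; -268579896/784279 432321711/784279 29313313/784279; -17434888/784279 29313313/784279 3146896/784279]
step 2: x̄ = F·x = [31452436/784279, -60766250/784279, -5751544/784279]
step 2: P̄ = F·P·Fᵀ + Q = [1446538807/784279 -3287028379/784279 -244039973/784279; -3287028379/784279 7542797195/784279 561307827/784279; -244039973/784279 561307827/784279 42893248/784279]
step 2: y = z − H·x̄ = [-14887825/784279]
step 2: S = H·P̄·Hᵀ + R = [2356071826/784279]
step 2: K = P̄·Hᵀ·S⁻¹ = [1746360391/2356071826; -4101893599/2356071826; -304709239/2356071826]
step 2: x' = x̄ + K·y = [61336195959/2356071826, -104683888675/2356071826, -11494114911/2356071826]
step 2: P' = (I − K·H)·P̄ = [456947990619/2356071826 -740923122555/2356071826 -54627956431/2356071826; -740923122555/2356071826 1206000495811/2356071826 92564865179/2356071826; -54627956431/2356071826 92564865179/2356071826 10470575913/2356071826]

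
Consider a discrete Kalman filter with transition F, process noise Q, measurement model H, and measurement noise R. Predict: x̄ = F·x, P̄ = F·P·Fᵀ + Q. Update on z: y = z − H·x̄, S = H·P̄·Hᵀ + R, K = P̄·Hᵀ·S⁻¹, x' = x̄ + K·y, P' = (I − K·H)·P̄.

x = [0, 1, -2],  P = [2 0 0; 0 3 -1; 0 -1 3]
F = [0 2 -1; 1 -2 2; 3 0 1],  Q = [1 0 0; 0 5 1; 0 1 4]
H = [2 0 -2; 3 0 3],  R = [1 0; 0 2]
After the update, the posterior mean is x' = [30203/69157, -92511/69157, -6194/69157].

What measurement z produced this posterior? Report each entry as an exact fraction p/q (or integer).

x̄ = F·x = [4, -6, -2]
P̄ = F·P·Fᵀ + Q = [20 -24 -5; -24 39 15; -5 15 25]
S = H·P̄·Hᵀ + R = [221 -30; -30 317]
K = P̄·Hᵀ·S⁻¹ = [17200/69157 11445/69157; -25536/69157 -8307/69157; -17220/69157 11460/69157]
x' − x̄ = [-246425/69157, 322431/69157, 132120/69157] = K·y
y = (KᵀK)⁻¹·Kᵀ·(x' − x̄) = [-11, -5]
z = y + H·x̄ = [-11, -5] + [12, 6] = [1, 1]

z = [1, 1]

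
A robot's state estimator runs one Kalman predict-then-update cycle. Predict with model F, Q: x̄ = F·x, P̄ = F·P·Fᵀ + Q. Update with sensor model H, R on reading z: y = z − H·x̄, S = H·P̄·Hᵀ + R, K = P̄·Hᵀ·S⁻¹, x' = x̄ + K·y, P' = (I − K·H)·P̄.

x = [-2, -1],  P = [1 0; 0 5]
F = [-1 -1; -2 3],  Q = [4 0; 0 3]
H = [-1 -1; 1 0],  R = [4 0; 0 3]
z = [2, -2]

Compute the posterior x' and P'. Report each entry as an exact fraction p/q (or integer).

x' = [-368/511, -282/511]
P' = [1173/511 -1209/511; -1209/511 3081/511]

x̄ = F·x = [3, 1]
P̄ = F·P·Fᵀ + Q = [10 -13; -13 52]
y = z − H·x̄ = [6, -5]
S = H·P̄·Hᵀ + R = [40 3; 3 13]
K = P̄·Hᵀ·S⁻¹ = [9/511 391/511; -468/511 -403/511]
x' = x̄ + K·y = [-368/511, -282/511]
P' = (I − K·H)·P̄ = [1173/511 -1209/511; -1209/511 3081/511]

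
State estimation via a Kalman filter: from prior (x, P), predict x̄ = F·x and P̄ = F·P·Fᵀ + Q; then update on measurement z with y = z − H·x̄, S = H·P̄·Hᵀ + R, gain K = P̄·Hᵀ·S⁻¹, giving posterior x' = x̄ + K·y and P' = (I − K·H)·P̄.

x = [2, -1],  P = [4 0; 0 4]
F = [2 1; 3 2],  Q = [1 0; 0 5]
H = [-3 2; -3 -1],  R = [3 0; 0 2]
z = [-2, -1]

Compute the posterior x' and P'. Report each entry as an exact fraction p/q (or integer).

x' = [6964/15399, -519/1711]
P' = [2029/15399 79/1711; 79/1711 903/1711]

x̄ = F·x = [3, 4]
P̄ = F·P·Fᵀ + Q = [21 32; 32 57]
y = z − H·x̄ = [-1, 12]
S = H·P̄·Hᵀ + R = [36 -21; -21 440]
K = P̄·Hᵀ·S⁻¹ = [-1555/15399 -1133/5133; 523/1711 -570/1711]
x' = x̄ + K·y = [6964/15399, -519/1711]
P' = (I − K·H)·P̄ = [2029/15399 79/1711; 79/1711 903/1711]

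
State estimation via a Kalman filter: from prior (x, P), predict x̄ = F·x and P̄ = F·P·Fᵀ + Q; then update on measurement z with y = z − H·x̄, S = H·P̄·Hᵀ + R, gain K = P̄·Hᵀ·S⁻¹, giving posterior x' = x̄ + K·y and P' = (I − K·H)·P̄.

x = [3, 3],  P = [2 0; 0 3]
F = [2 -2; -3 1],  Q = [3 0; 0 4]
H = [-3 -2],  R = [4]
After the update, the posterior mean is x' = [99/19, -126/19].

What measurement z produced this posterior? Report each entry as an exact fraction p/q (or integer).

z = [-3]

x̄ = F·x = [0, -6]
P̄ = F·P·Fᵀ + Q = [23 -18; -18 25]
S = H·P̄·Hᵀ + R = [95]
K = P̄·Hᵀ·S⁻¹ = [-33/95; 4/95]
x' − x̄ = [99/19, -12/19] = K·y
y = (KᵀK)⁻¹·Kᵀ·(x' − x̄) = [-15]
z = y + H·x̄ = [-15] + [12] = [-3]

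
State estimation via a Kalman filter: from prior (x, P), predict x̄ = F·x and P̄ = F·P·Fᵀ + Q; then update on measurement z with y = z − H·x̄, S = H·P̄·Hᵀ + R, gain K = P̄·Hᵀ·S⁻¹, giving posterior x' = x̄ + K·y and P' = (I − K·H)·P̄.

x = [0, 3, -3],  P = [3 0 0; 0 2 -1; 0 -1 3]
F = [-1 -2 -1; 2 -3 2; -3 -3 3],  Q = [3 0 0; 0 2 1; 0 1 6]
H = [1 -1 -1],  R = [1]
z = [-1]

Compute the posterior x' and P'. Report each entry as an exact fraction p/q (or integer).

x' = [-513/202, -271/202, -71/202]
P' = [2617/202 -65/202 2685/202; -65/202 3391/202 -3367/202; 2685/202 -3367/202 6167/202]

x̄ = F·x = [-3, -15, -18]
P̄ = F·P·Fᵀ + Q = [13 1 15; 1 56 34; 15 34 96]
y = z − H·x̄ = [-31]
S = H·P̄·Hᵀ + R = [202]
K = P̄·Hᵀ·S⁻¹ = [-3/202; -89/202; -115/202]
x' = x̄ + K·y = [-513/202, -271/202, -71/202]
P' = (I − K·H)·P̄ = [2617/202 -65/202 2685/202; -65/202 3391/202 -3367/202; 2685/202 -3367/202 6167/202]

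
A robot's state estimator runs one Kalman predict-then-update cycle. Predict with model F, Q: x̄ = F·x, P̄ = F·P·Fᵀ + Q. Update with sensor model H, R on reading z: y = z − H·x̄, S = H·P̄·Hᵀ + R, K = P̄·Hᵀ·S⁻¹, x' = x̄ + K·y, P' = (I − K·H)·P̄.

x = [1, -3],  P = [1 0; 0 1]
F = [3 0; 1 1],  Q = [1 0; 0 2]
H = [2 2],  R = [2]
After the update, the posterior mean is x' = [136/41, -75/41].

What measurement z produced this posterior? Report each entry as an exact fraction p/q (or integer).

x̄ = F·x = [3, -2]
P̄ = F·P·Fᵀ + Q = [10 3; 3 4]
S = H·P̄·Hᵀ + R = [82]
K = P̄·Hᵀ·S⁻¹ = [13/41; 7/41]
x' − x̄ = [13/41, 7/41] = K·y
y = (KᵀK)⁻¹·Kᵀ·(x' − x̄) = [1]
z = y + H·x̄ = [1] + [2] = [3]

z = [3]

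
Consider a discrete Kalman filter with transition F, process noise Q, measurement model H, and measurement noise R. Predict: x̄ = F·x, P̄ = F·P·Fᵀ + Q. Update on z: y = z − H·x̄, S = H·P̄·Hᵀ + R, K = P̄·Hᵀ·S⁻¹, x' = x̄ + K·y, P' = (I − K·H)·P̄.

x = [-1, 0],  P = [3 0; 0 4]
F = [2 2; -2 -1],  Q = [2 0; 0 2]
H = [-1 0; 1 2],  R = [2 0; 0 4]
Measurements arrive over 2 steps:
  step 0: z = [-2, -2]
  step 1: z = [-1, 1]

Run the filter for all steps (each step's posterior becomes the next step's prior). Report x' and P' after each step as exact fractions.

step 0: x' = [334/183, -102/61], P' = [340/183 -60/61; -60/61 82/61]
step 1: x' = [6665/8663, -2900/8663], P' = [13404/8663 -6976/8663; -6976/8663 10652/8663]

step 0: x̄ = F·x = [-2, 2]
step 0: P̄ = F·P·Fᵀ + Q = [30 -20; -20 18]
step 0: y = z − H·x̄ = [-4, -4]
step 0: S = H·P̄·Hᵀ + R = [32 10; 10 26]
step 0: K = P̄·Hᵀ·S⁻¹ = [-170/183 -5/183; 30/61 26/61]
step 0: x' = x̄ + K·y = [334/183, -102/61]
step 0: P' = (I − K·H)·P̄ = [340/183 -60/61; -60/61 82/61]
step 1: x̄ = F·x = [56/183, -362/183]
step 1: P̄ = F·P·Fᵀ + Q = [1270/183 -772/183; -772/183 1252/183]
step 1: y = z − H·x̄ = [-127/183, 851/183]
step 1: S = H·P̄·Hᵀ + R = [1636/183 274/183; 274/183 3922/183]
step 1: K = P̄·Hᵀ·S⁻¹ = [-6702/8663 -137/8663; 3488/8663 3582/8663]
step 1: x' = x̄ + K·y = [6665/8663, -2900/8663]
step 1: P' = (I − K·H)·P̄ = [13404/8663 -6976/8663; -6976/8663 10652/8663]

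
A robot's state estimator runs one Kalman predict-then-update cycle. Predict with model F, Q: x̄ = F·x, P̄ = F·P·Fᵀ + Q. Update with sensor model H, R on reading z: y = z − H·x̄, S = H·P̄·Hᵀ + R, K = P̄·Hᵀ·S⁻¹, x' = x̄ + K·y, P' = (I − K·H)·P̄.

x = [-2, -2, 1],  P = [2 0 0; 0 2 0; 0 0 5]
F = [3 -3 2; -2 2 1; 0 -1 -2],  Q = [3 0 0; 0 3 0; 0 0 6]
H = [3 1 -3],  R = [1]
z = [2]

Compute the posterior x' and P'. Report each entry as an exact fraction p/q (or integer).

x̄ = F·x = [2, 1, 0]
P̄ = F·P·Fᵀ + Q = [59 -14 -14; -14 24 -14; -14 -14 28]
y = z − H·x̄ = [-5]
S = H·P̄·Hᵀ + R = [1060]
K = P̄·Hᵀ·S⁻¹ = [41/212; 6/265; -7/53]
x' = x̄ + K·y = [219/212, 47/53, 35/53]
P' = (I − K·H)·P̄ = [4103/212 -988/53 693/53; -988/53 6216/265 -574/53; 693/53 -574/53 504/53]

x' = [219/212, 47/53, 35/53]
P' = [4103/212 -988/53 693/53; -988/53 6216/265 -574/53; 693/53 -574/53 504/53]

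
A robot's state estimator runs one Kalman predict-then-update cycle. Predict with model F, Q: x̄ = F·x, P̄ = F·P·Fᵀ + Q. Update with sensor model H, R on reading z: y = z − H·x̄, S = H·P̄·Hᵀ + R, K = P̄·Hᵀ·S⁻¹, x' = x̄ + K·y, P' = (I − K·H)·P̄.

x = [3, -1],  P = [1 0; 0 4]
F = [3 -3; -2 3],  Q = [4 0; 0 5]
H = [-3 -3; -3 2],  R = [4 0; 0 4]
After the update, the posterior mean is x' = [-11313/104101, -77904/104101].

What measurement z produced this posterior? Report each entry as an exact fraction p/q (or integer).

x̄ = F·x = [12, -9]
P̄ = F·P·Fᵀ + Q = [49 -42; -42 45]
S = H·P̄·Hᵀ + R = [94 45; 45 1129]
K = P̄·Hᵀ·S⁻¹ = [-13314/104101 -20769/104101; -19881/104101 20709/104101]
x' − x̄ = [-1260525/104101, 859005/104101] = K·y
y = (KᵀK)⁻¹·Kᵀ·(x' − x̄) = [12, 53]
z = y + H·x̄ = [12, 53] + [-9, -54] = [3, -1]

z = [3, -1]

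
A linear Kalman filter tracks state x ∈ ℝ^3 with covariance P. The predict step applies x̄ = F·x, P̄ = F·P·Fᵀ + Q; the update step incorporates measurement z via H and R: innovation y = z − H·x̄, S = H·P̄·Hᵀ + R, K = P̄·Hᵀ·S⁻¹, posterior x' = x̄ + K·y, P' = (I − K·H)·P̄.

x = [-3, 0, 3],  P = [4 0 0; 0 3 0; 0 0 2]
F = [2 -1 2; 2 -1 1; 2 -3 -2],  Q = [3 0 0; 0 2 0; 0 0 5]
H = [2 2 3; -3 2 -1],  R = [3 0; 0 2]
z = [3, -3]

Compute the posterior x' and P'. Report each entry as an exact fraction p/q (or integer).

x̄ = F·x = [0, -3, -12]
P̄ = F·P·Fᵀ + Q = [30 23 17; 23 23 21; 17 21 56]
y = z − H·x̄ = [45, -9]
S = H·P̄·Hᵀ + R = [1359 -405; -405 162]
K = P̄·Hᵀ·S⁻¹ = [1/77 -2146/6237; 10/77 331/6237; 163/693 1165/6237]
x' = x̄ + K·y = [2551/693, 1640/693, -2146/693]
P' = (I − K·H)·P̄ = [43487/6237 36472/6237 -53225/6237; 36472/6237 32465/6237 -45148/6237; -53225/6237 -45148/6237 67049/6237]

x' = [2551/693, 1640/693, -2146/693]
P' = [43487/6237 36472/6237 -53225/6237; 36472/6237 32465/6237 -45148/6237; -53225/6237 -45148/6237 67049/6237]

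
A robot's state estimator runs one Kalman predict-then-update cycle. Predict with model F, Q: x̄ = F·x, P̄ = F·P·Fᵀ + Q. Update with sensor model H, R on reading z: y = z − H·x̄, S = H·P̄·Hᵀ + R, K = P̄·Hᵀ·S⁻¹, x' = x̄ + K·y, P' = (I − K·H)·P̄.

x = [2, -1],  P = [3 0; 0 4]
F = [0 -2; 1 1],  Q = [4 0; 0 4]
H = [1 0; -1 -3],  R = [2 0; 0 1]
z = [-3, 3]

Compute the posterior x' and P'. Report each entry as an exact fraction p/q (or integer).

x' = [-5/2, -1/8]
P' = [89/49 -17/28; -17/28 5/16]

x̄ = F·x = [2, 1]
P̄ = F·P·Fᵀ + Q = [20 -8; -8 11]
y = z − H·x̄ = [-5, 8]
S = H·P̄·Hᵀ + R = [22 4; 4 72]
K = P̄·Hᵀ·S⁻¹ = [89/98 1/196; -17/56 -37/112]
x' = x̄ + K·y = [-5/2, -1/8]
P' = (I − K·H)·P̄ = [89/49 -17/28; -17/28 5/16]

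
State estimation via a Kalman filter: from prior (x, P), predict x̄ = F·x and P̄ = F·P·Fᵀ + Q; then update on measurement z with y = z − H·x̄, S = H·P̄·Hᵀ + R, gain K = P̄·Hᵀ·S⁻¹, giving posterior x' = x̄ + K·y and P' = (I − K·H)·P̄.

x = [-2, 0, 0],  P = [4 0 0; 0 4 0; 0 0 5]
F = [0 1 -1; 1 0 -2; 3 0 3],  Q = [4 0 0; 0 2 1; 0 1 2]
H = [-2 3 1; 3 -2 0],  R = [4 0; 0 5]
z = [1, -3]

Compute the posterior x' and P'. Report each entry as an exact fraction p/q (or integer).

x' = [-1987/3047, 1605/3047, -6506/3047]
P' = [77906/9141 109999/9141 -56703/3047; 109999/9141 164816/9141 -89062/3047; -56703/3047 -89062/3047 160856/3047]

x̄ = F·x = [0, -2, -6]
P̄ = F·P·Fᵀ + Q = [13 10 -15; 10 26 -17; -15 -17 83]
y = z − H·x̄ = [13, -7]
S = H·P̄·Hᵀ + R = [211 -115; -115 106]
K = P̄·Hᵀ·S⁻¹ = [1019/9141 2744/9141; 1816/9141 73/9141; 1769/3047 1603/3047]
x' = x̄ + K·y = [-1987/3047, 1605/3047, -6506/3047]
P' = (I − K·H)·P̄ = [77906/9141 109999/9141 -56703/3047; 109999/9141 164816/9141 -89062/3047; -56703/3047 -89062/3047 160856/3047]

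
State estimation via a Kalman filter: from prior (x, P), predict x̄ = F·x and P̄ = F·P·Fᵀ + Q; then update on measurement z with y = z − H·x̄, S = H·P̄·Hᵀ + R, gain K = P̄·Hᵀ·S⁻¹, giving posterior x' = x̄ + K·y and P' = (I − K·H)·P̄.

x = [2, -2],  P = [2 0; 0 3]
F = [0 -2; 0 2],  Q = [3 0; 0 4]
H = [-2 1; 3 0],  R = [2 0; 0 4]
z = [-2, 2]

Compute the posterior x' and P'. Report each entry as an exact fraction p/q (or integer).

x̄ = F·x = [4, -4]
P̄ = F·P·Fᵀ + Q = [15 -12; -12 16]
y = z − H·x̄ = [10, -10]
S = H·P̄·Hᵀ + R = [126 -126; -126 139]
K = P̄·Hᵀ·S⁻¹ = [-4/39 3/13; 512/819 4/13]
x' = x̄ + K·y = [2/3, -52/63]
P' = (I − K·H)·P̄ = [4/13 16/39; 16/39 1696/819]

x' = [2/3, -52/63]
P' = [4/13 16/39; 16/39 1696/819]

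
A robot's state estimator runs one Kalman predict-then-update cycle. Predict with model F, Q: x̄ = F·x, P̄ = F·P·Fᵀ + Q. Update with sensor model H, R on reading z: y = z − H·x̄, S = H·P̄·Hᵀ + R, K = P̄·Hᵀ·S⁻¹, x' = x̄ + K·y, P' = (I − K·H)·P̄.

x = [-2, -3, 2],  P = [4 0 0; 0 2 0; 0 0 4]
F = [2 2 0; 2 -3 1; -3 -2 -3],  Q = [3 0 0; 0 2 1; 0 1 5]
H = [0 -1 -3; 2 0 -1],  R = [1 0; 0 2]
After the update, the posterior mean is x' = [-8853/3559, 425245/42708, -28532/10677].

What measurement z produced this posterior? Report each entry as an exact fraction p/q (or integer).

x̄ = F·x = [-10, 7, 6]
P̄ = F·P·Fᵀ + Q = [27 4 -32; 4 40 -23; -32 -23 85]
S = H·P̄·Hᵀ + R = [668 416; 416 323]
K = P̄·Hᵀ·S⁻¹ = [-505/3559 1598/3559; -3529/42708 2161/10677; -3238/10677 -755/10677]
x' − x̄ = [26737/3559, 126289/42708, -92594/10677] = K·y
y = (KᵀK)⁻¹·Kᵀ·(x' − x̄) = [23, 24]
z = y + H·x̄ = [23, 24] + [-25, -26] = [-2, -2]

z = [-2, -2]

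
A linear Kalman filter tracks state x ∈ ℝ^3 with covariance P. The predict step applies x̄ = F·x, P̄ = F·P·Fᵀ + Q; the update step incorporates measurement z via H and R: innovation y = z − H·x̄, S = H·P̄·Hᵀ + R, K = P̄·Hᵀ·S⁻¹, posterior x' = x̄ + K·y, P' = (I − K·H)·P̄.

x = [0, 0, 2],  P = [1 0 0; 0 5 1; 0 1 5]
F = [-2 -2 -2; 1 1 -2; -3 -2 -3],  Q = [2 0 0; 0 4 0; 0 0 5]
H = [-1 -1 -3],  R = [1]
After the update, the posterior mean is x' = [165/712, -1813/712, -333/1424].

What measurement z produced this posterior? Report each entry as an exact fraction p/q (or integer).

z = [3]

x̄ = F·x = [-4, -4, -6]
P̄ = F·P·Fᵀ + Q = [54 10 66; 10 26 18; 66 18 91]
S = H·P̄·Hᵀ + R = [1424]
K = P̄·Hᵀ·S⁻¹ = [-131/712; -45/712; -357/1424]
x' − x̄ = [3013/712, 1035/712, 8211/1424] = K·y
y = (KᵀK)⁻¹·Kᵀ·(x' − x̄) = [-23]
z = y + H·x̄ = [-23] + [26] = [3]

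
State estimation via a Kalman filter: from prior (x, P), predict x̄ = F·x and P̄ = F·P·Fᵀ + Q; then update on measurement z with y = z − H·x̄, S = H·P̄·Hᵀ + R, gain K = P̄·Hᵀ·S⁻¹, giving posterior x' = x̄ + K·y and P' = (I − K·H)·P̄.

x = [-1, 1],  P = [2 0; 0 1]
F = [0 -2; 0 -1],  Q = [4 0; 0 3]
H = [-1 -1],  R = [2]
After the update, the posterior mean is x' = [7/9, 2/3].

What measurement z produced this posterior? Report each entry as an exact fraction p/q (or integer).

z = [-2]

x̄ = F·x = [-2, -1]
P̄ = F·P·Fᵀ + Q = [8 2; 2 4]
S = H·P̄·Hᵀ + R = [18]
K = P̄·Hᵀ·S⁻¹ = [-5/9; -1/3]
x' − x̄ = [25/9, 5/3] = K·y
y = (KᵀK)⁻¹·Kᵀ·(x' − x̄) = [-5]
z = y + H·x̄ = [-5] + [3] = [-2]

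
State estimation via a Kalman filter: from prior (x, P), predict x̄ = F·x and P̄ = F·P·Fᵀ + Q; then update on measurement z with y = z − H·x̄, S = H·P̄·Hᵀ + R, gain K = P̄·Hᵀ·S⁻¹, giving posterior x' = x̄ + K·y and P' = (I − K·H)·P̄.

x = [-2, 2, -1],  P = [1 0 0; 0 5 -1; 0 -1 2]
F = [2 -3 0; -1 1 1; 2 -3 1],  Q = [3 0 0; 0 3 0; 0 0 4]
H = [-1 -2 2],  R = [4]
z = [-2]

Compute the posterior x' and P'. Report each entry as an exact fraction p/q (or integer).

x̄ = F·x = [-10, 3, -11]
P̄ = F·P·Fᵀ + Q = [52 -14 52; -14 9 -13; 52 -13 61]
y = z − H·x̄ = [16]
S = H·P̄·Hᵀ + R = [176]
K = P̄·Hᵀ·S⁻¹ = [5/11; -15/88; 6/11]
x' = x̄ + K·y = [-30/11, 3/11, -25/11]
P' = (I − K·H)·P̄ = [172/11 -4/11 92/11; -4/11 171/44 37/11; 92/11 37/11 95/11]

x' = [-30/11, 3/11, -25/11]
P' = [172/11 -4/11 92/11; -4/11 171/44 37/11; 92/11 37/11 95/11]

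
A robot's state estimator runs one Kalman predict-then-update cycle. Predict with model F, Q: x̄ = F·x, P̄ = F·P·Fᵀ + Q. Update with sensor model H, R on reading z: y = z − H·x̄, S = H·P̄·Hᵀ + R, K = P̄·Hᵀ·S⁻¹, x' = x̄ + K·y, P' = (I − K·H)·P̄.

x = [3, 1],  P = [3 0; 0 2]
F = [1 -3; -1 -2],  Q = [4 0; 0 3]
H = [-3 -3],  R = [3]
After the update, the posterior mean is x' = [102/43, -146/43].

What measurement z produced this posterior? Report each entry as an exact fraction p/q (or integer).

z = [3]

x̄ = F·x = [0, -5]
P̄ = F·P·Fᵀ + Q = [25 9; 9 14]
S = H·P̄·Hᵀ + R = [516]
K = P̄·Hᵀ·S⁻¹ = [-17/86; -23/172]
x' − x̄ = [102/43, 69/43] = K·y
y = (KᵀK)⁻¹·Kᵀ·(x' − x̄) = [-12]
z = y + H·x̄ = [-12] + [15] = [3]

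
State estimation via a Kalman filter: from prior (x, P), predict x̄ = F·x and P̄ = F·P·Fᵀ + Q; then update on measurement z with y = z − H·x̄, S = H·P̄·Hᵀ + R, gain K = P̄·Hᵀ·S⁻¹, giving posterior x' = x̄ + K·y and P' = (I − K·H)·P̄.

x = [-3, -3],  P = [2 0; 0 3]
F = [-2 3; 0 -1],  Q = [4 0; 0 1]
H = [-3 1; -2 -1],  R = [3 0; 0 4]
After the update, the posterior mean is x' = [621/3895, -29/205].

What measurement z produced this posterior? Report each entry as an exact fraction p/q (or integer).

z = [-2, 3]

x̄ = F·x = [-3, 3]
P̄ = F·P·Fᵀ + Q = [39 -9; -9 4]
S = H·P̄·Hᵀ + R = [412 221; 221 128]
K = P̄·Hᵀ·S⁻¹ = [-879/3895 -582/3895; 46/205 -57/205]
x' − x̄ = [12306/3895, -644/205] = K·y
y = (KᵀK)⁻¹·Kᵀ·(x' − x̄) = [-14, 0]
z = y + H·x̄ = [-14, 0] + [12, 3] = [-2, 3]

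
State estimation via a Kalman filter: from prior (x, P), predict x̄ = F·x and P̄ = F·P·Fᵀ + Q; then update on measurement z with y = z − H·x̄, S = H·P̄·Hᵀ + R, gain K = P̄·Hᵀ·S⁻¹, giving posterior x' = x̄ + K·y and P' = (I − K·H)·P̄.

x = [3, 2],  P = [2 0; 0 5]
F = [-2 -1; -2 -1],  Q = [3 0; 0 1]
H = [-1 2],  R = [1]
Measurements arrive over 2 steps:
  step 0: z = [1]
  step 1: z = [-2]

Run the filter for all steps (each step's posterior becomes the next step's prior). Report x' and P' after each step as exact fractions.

step 0: x̄ = F·x = [-8, -8]
step 0: P̄ = F·P·Fᵀ + Q = [16 13; 13 14]
step 0: y = z − H·x̄ = [9]
step 0: S = H·P̄·Hᵀ + R = [21]
step 0: K = P̄·Hᵀ·S⁻¹ = [10/21; 5/7]
step 0: x' = x̄ + K·y = [-26/7, -11/7]
step 0: P' = (I − K·H)·P̄ = [236/21 41/7; 41/7 23/7]
step 1: x̄ = F·x = [9, 9]
step 1: P̄ = F·P·Fᵀ + Q = [224/3 215/3; 215/3 218/3]
step 1: y = z − H·x̄ = [-11]
step 1: S = H·P̄·Hᵀ + R = [239/3]
step 1: K = P̄·Hᵀ·S⁻¹ = [206/239; 221/239]
step 1: x' = x̄ + K·y = [-115/239, -280/239]
step 1: P' = (I − K·H)·P̄ = [3700/239 1953/239; 1953/239 1087/239]

step 0: x' = [-26/7, -11/7], P' = [236/21 41/7; 41/7 23/7]
step 1: x' = [-115/239, -280/239], P' = [3700/239 1953/239; 1953/239 1087/239]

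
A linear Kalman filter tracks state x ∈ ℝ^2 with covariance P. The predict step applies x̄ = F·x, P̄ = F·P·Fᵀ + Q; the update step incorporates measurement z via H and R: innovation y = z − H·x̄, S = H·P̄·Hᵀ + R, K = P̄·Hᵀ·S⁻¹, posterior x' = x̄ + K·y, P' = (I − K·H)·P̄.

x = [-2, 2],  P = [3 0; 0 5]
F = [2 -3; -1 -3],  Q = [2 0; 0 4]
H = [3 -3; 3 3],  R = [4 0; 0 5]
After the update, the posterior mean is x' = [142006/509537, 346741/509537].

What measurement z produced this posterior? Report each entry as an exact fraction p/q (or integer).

x̄ = F·x = [-10, -4]
P̄ = F·P·Fᵀ + Q = [59 39; 39 52]
S = H·P̄·Hᵀ + R = [301 63; 63 1706]
K = P̄·Hᵀ·S⁻¹ = [83838/509537 12102/72791; -83733/509537 12090/72791]
x' − x̄ = [5237376/509537, 2384889/509537] = K·y
y = (KᵀK)⁻¹·Kᵀ·(x' − x̄) = [17, 45]
z = y + H·x̄ = [17, 45] + [-18, -42] = [-1, 3]

z = [-1, 3]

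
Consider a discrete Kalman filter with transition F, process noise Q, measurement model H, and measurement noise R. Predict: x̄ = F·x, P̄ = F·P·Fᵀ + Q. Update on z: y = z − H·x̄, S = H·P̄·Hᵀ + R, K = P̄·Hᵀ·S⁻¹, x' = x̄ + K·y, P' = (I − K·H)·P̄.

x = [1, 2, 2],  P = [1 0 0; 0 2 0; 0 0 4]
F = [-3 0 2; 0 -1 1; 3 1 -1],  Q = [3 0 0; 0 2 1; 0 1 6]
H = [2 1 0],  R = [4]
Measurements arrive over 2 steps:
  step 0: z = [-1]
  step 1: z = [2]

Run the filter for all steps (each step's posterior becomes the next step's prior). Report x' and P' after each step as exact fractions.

step 0: x̄ = F·x = [1, 0, 3]
step 0: P̄ = F·P·Fᵀ + Q = [28 8 -17; 8 8 -5; -17 -5 21]
step 0: y = z − H·x̄ = [-3]
step 0: S = H·P̄·Hᵀ + R = [156]
step 0: K = P̄·Hᵀ·S⁻¹ = [16/39; 2/13; -1/4]
step 0: x' = x̄ + K·y = [-3/13, -6/13, 15/4]
step 0: P' = (I − K·H)·P̄ = [68/39 -24/13 -1; -24/13 56/13 1; -1 1 45/4]
step 1: x̄ = F·x = [213/26, 219/52, -255/52]
step 1: P̄ = F·P·Fᵀ + Q = [984/13 467/26 -1031/26; 467/26 809/52 -521/52; -1031/26 -521/52 1569/52]
step 1: y = z − H·x̄ = [-967/52]
step 1: S = H·P̄·Hᵀ + R = [20497/52]
step 1: K = P̄·Hᵀ·S⁻¹ = [8806/20497; 2677/20497; -4645/20497]
step 1: x' = x̄ + K·y = [4160/20497, 36542/20497, -14135/20497]
step 1: P' = (I − K·H)·P̄ = [60203/20497 -85182/20497 -26172/20497; -85182/20497 181072/20497 33764/20497; -26172/20497 33764/20497 203534/20497]

step 0: x' = [-3/13, -6/13, 15/4], P' = [68/39 -24/13 -1; -24/13 56/13 1; -1 1 45/4]
step 1: x' = [4160/20497, 36542/20497, -14135/20497], P' = [60203/20497 -85182/20497 -26172/20497; -85182/20497 181072/20497 33764/20497; -26172/20497 33764/20497 203534/20497]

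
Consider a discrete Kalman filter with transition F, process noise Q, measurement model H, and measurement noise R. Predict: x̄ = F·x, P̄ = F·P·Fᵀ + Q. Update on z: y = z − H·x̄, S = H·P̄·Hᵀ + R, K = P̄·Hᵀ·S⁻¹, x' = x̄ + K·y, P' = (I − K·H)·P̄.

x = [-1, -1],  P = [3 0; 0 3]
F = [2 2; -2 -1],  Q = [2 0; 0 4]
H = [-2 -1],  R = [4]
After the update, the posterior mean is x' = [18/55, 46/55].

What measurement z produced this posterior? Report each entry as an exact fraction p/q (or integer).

x̄ = F·x = [-4, 3]
P̄ = F·P·Fᵀ + Q = [26 -18; -18 19]
S = H·P̄·Hᵀ + R = [55]
K = P̄·Hᵀ·S⁻¹ = [-34/55; 17/55]
x' − x̄ = [238/55, -119/55] = K·y
y = (KᵀK)⁻¹·Kᵀ·(x' − x̄) = [-7]
z = y + H·x̄ = [-7] + [5] = [-2]

z = [-2]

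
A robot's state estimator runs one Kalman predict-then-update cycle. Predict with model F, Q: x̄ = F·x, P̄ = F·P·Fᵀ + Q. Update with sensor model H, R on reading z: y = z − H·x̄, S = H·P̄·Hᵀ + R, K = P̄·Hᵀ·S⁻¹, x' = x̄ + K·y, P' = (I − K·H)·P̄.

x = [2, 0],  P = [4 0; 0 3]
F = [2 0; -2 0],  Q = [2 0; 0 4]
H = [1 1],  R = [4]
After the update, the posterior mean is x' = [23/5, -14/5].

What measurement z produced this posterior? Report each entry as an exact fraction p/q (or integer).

z = [3]

x̄ = F·x = [4, -4]
P̄ = F·P·Fᵀ + Q = [18 -16; -16 20]
S = H·P̄·Hᵀ + R = [10]
K = P̄·Hᵀ·S⁻¹ = [1/5; 2/5]
x' − x̄ = [3/5, 6/5] = K·y
y = (KᵀK)⁻¹·Kᵀ·(x' − x̄) = [3]
z = y + H·x̄ = [3] + [0] = [3]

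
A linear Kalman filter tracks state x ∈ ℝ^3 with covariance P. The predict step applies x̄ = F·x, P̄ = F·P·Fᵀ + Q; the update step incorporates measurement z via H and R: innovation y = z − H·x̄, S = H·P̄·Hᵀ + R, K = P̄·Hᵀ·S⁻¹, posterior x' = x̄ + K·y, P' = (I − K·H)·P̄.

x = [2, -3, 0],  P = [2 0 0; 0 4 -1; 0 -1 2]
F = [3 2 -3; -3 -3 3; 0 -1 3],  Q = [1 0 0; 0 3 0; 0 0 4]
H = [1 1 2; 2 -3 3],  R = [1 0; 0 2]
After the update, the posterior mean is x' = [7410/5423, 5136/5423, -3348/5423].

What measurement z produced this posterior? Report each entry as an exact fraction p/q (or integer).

x̄ = F·x = [0, 3, 3]
P̄ = F·P·Fᵀ + Q = [65 -75 -35; -75 93 42; -35 42 32]
S = H·P̄·Hᵀ + R = [165 -253; -253 1111]
K = P̄·Hᵀ·S⁻¹ = [-1165/5423 955/5423; 303/986 -2199/10846; 4871/10846 133/10846]
x' − x̄ = [7410/5423, -11133/5423, -19617/5423] = K·y
y = (KᵀK)⁻¹·Kᵀ·(x' − x̄) = [-8, -2]
z = y + H·x̄ = [-8, -2] + [9, 0] = [1, -2]

z = [1, -2]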